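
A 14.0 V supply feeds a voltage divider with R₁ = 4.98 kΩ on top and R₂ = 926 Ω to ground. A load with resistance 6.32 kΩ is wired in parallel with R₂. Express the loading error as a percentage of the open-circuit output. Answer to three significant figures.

Unloaded V = 14.0 × 926/5906 = 2.1951 V.
Loaded: R₂‖R_L = 807.7 Ω, giving V = 14.0 × 807.7/5788 = 1.9537 V.
Drop = (2.1951 − 1.9537) / 2.1951 = 11.0 %.

11.0 %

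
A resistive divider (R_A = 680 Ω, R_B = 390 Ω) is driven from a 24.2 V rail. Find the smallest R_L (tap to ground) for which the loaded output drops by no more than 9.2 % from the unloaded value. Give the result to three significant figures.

R_L(min) ≈ 2.45 kΩ

Output resistance R_th = R_A‖R_B = (680 × 390)/1070 = 247.9 Ω.
The fractional drop is R_th/(R_th + R_L); requiring this ≤ 0.0920 gives R_L ≥ R_th(1/0.0920 − 1) = 247.9 × 9.870 = 2.45 kΩ.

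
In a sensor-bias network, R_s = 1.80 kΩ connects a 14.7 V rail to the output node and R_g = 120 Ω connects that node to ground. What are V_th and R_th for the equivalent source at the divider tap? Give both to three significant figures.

V_th = 0.919 V, R_th = 112 Ω

V_th is the open-circuit tap voltage: 14.7 × 120/(1800 + 120) = 0.919 V.
With the supply zeroed, R_s and R_g appear in parallel from the tap: R_th = R_s‖R_g = (1800 × 120)/1920 = 112 Ω.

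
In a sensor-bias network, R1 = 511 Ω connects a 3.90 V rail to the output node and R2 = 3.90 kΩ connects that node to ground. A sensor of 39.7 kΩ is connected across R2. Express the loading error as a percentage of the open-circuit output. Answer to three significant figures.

1.13 %

The divider's output (Thévenin) resistance is R1‖R2 = 451.8 Ω.
Fractional drop under load = R_th/(R_th + R_L) = 451.8 / (451.8 + 39700) = 0.01125.
So the output falls by 1.13 %.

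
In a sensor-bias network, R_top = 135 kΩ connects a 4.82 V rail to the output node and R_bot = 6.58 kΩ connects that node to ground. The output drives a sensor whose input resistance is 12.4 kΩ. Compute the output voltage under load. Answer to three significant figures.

V_out ≈ 0.149 V

The load sits in parallel with R_bot: R_bot‖R_L = (6.58 × 12.4) / (6.58 + 12.4) = 4.299 kΩ.
V_out = 4.82 × 4.299 / (135 + 4.299) = 4.82 × 4.299/139.3 = 0.149 V.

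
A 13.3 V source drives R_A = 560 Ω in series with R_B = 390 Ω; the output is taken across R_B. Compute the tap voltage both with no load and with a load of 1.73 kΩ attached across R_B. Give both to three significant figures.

Open-circuit: V = 13.3 × 390/(560 + 390) = 5.46 V.
With the load, R_B becomes R_B‖R_L = 318.3 Ω, so V = 13.3 × 318.3/878.3 = 4.82 V.

Unloaded: 5.46 V; loaded: 4.82 V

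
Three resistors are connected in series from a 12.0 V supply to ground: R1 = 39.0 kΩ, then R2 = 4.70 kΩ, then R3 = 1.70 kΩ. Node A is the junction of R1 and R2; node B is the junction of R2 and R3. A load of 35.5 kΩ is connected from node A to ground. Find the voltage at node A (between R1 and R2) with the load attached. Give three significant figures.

V ≈ 1.46 V

Below node A the series string R2+R3 = 6.400 kΩ sits in parallel with the 35.5 kΩ load: 5.422 kΩ.
V_A = 12.0 × 5.422/(39.0 + 5.422) = 1.46 V.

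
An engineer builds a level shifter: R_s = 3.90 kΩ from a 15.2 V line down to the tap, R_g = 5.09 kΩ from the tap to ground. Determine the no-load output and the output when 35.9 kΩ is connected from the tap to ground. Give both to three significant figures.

Unloaded: 8.61 V; loaded: 8.11 V

Open-circuit: V = 15.2 × 5.09/(3.90 + 5.09) = 8.61 V.
With the load, R_g becomes R_g‖R_L = 4.458 kΩ, so V = 15.2 × 4.458/8.358 = 8.11 V.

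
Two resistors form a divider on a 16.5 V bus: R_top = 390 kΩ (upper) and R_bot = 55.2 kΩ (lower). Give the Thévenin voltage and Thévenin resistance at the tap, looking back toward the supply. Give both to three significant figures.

V_th is the open-circuit tap voltage: 16.5 × 55.2/(390 + 55.2) = 2.05 V.
With the supply zeroed, R_top and R_bot appear in parallel from the tap: R_th = R_top‖R_bot = (390 × 55.2)/445.2 = 48.4 kΩ.

V_th = 2.05 V, R_th = 48.4 kΩ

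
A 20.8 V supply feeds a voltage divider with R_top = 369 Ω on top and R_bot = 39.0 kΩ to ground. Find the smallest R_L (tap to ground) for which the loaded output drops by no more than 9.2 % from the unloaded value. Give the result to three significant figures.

R_L(min) ≈ 3.61 kΩ

Output resistance R_th = R_top‖R_bot = (369 × 39000)/39370 = 365.5 Ω.
The fractional drop is R_th/(R_th + R_L); requiring this ≤ 0.0920 gives R_L ≥ R_th(1/0.0920 − 1) = 365.5 × 9.870 = 3.61 kΩ.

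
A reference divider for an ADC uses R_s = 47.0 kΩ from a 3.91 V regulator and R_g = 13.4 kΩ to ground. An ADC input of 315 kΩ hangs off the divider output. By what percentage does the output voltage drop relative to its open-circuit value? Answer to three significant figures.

The divider's output (Thévenin) resistance is R_s‖R_g = 10.43 kΩ.
Fractional drop under load = R_th/(R_th + R_L) = 10.43 / (10.43 + 315) = 0.03204.
So the output falls by 3.20 %.

3.20 %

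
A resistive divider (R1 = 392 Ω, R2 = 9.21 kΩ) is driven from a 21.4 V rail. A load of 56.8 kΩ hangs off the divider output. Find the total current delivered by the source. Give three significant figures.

R2‖R_L = 7925 Ω, so the source sees R1 + R2‖R_L = 8317 Ω.
I = 21.4 V / 8317 Ω = 2.57 mA.

I ≈ 2.57 mA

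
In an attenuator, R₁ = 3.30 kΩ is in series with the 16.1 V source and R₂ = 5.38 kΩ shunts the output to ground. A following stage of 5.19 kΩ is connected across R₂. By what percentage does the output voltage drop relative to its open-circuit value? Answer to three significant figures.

28.3 %

The divider's output (Thévenin) resistance is R₁‖R₂ = 2.045 kΩ.
Fractional drop under load = R_th/(R_th + R_L) = 2.045 / (2.045 + 5.19) = 0.2827.
So the output falls by 28.3 %.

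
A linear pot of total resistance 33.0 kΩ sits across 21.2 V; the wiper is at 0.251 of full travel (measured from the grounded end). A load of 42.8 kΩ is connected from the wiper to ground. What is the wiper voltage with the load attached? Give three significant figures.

V ≈ 4.65 V

The wiper splits the pot into (1−α)R = 24.72 kΩ above and αR = 8.283 kΩ below.
Lower section ‖ load = 6.940 kΩ.
V_wiper = 21.2 × 6.940/(24.72 + 6.940) = 4.65 V.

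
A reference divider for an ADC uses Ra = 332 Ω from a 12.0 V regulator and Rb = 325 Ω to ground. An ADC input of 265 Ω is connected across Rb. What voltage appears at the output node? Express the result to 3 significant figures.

The load sits in parallel with Rb: Rb‖R_L = (325 × 265) / (325 + 265) = 146.0 Ω.
V_out = 12.0 × 146.0 / (332 + 146.0) = 12.0 × 146.0/478.0 = 3.66 V.
(Unloaded it would have been 5.94 V.)

V_out ≈ 3.66 V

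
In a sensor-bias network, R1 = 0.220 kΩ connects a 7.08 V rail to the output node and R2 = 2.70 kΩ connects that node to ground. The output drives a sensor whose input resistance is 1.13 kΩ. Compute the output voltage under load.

The load sits in parallel with R2: R2‖R_L = (2700 × 1130) / (2700 + 1130) = 796.6 Ω.
V_out = 7.08 × 796.6 / (220 + 796.6) = 7.08 × 796.6/1017 = 5.55 V.

V_out ≈ 5.55 V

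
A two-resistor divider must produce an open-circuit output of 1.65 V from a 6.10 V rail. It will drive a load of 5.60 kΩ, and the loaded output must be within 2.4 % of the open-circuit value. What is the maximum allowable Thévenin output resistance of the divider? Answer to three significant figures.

Loading drop = R_th/(R_th + R_L) ≤ 0.0240, so R_th ≤ R_L · ε/(1−ε) = 5.60 kΩ × 0.0240/0.9760 = 138 Ω.

R_th ≤ 138 Ω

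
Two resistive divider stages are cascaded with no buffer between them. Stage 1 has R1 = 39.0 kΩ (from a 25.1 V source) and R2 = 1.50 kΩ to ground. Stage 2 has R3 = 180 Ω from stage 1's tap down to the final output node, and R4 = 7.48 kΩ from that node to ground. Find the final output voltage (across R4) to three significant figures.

V_out ≈ 0.764 V

Stage 2 presents R3+R4 = 7660 Ω as a load on stage 1's tap.
Stage 1's lower leg becomes R2‖(R3+R4) = 1254 Ω, so V_mid = 25.1 × 1254/40250 = 0.7821 V.
Stage 2 is itself unloaded: V_out = V_mid × R4/(R3+R4) = 0.7821 × 7480/7660 = 0.764 V.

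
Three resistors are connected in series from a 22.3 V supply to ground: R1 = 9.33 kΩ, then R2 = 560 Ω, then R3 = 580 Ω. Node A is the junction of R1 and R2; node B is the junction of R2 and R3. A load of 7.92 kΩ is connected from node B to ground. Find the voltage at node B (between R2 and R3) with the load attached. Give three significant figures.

At node B, R3 is in parallel with the load: R3‖R_L = 540.4 Ω.
Below node A the resistance is R2 + (R3‖R_L) = 1100 Ω, so V_A = 22.3 × 1100/10430 = 2.353 V.
Then V_B = V_A × (R3‖R_L)/(R2 + R3‖R_L) = 2.353 × 540.4/1100 = 1.16 V.

V ≈ 1.16 V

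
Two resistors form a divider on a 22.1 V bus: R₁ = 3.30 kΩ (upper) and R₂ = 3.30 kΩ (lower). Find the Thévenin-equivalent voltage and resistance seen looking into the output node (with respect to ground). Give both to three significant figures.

V_th is the open-circuit tap voltage: 22.1 × 3.30/(3.30 + 3.30) = 11.1 V.
With the supply zeroed, R₁ and R₂ appear in parallel from the tap: R_th = R₁‖R₂ = (3.30 × 3.30)/6.600 = 1.65 kΩ.

V_th = 11.1 V, R_th = 1.65 kΩ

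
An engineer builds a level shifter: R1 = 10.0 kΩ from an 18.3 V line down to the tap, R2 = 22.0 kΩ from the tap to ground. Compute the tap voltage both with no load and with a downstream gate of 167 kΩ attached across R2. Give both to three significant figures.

Unloaded: 12.6 V; loaded: 12.1 V

Open-circuit: V = 18.3 × 22.0/(10.0 + 22.0) = 12.6 V.
With the load, R2 becomes R2‖R_L = 19.44 kΩ, so V = 18.3 × 19.44/29.44 = 12.1 V.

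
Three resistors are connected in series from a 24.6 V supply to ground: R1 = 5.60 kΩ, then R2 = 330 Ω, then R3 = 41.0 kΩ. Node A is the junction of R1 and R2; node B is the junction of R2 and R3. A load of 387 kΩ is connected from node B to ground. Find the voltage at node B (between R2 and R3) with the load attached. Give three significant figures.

At node B, R3 is in parallel with the load: R3‖R_L = 37070 Ω.
Below node A the resistance is R2 + (R3‖R_L) = 37400 Ω, so V_A = 24.6 × 37400/43000 = 21.40 V.
Then V_B = V_A × (R3‖R_L)/(R2 + R3‖R_L) = 21.40 × 37070/37400 = 21.2 V.

V ≈ 21.2 V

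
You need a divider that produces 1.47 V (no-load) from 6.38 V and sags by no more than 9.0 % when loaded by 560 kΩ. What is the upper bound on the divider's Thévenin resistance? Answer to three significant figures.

Loading drop = R_th/(R_th + R_L) ≤ 0.0900, so R_th ≤ R_L · ε/(1−ε) = 560 kΩ × 0.0900/0.9100 = 55.4 kΩ.
(Any R1, R2 with R2/(R1+R2) = 0.230 and R1‖R2 ≤ 55.4 kΩ will meet the spec.)

R_th ≤ 55.4 kΩ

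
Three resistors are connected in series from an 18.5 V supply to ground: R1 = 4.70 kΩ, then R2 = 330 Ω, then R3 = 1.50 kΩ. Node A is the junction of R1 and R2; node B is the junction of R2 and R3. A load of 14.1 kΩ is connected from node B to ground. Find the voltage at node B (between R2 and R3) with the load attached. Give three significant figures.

V ≈ 3.93 V

At node B, R3 is in parallel with the load: R3‖R_L = 1356 Ω.
Below node A the resistance is R2 + (R3‖R_L) = 1686 Ω, so V_A = 18.5 × 1686/6386 = 4.884 V.
Then V_B = V_A × (R3‖R_L)/(R2 + R3‖R_L) = 4.884 × 1356/1686 = 3.93 V.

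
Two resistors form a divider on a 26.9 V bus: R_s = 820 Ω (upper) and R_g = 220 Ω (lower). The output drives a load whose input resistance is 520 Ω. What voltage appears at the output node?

V_out ≈ 4.27 V

The load sits in parallel with R_g: R_g‖R_L = (220 × 520) / (220 + 520) = 154.6 Ω.
V_out = 26.9 × 154.6 / (820 + 154.6) = 26.9 × 154.6/974.6 = 4.27 V.
(Unloaded it would have been 5.69 V.)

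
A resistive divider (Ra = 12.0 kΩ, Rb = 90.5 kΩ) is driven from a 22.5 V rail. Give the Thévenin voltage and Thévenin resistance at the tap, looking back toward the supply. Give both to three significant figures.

V_th = 19.9 V, R_th = 10.6 kΩ

V_th is the open-circuit tap voltage: 22.5 × 90.5/(12.0 + 90.5) = 19.9 V.
With the supply zeroed, Ra and Rb appear in parallel from the tap: R_th = Ra‖Rb = (12.0 × 90.5)/102.5 = 10.6 kΩ.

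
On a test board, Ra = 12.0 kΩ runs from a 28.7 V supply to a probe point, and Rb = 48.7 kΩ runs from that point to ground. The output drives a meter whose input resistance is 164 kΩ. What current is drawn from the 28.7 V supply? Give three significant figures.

Rb‖R_L = 37.55 kΩ, so the source sees Ra + Rb‖R_L = 49.55 kΩ.
I = 28.7 V / 49.55 kΩ = 0.579 mA.

I ≈ 0.579 mA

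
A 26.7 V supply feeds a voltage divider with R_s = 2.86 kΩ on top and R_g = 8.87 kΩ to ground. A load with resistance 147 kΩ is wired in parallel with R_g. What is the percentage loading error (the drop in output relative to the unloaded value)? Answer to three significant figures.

1.45 %

The divider's output (Thévenin) resistance is R_s‖R_g = 2.163 kΩ.
Fractional drop under load = R_th/(R_th + R_L) = 2.163 / (2.163 + 147) = 0.01450.
So the output falls by 1.45 %.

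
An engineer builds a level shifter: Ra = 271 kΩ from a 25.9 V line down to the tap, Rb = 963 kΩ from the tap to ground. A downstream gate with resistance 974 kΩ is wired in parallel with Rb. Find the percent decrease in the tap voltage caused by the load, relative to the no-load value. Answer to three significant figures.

Unloaded V = 25.9 × 963/1234 = 20.21 V.
Loaded: Rb‖R_L = 484.2 kΩ, giving V = 25.9 × 484.2/755.2 = 16.61 V.
Drop = (20.21 − 16.61) / 20.21 = 17.8 %.

17.8 %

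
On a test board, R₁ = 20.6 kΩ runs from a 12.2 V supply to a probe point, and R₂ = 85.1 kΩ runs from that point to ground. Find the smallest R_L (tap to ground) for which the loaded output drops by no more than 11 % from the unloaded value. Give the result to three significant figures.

R_L(min) ≈ 134 kΩ

Output resistance R_th = R₁‖R₂ = (20.6 × 85.1)/105.7 = 16.59 kΩ.
The fractional drop is R_th/(R_th + R_L); requiring this ≤ 0.110 gives R_L ≥ R_th(1/0.110 − 1) = 16.59 × 8.091 = 134 kΩ.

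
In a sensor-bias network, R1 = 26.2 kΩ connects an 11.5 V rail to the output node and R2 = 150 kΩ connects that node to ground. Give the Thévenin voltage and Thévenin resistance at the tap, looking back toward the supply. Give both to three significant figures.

V_th is the open-circuit tap voltage: 11.5 × 150/(26.2 + 150) = 9.79 V.
With the supply zeroed, R1 and R2 appear in parallel from the tap: R_th = R1‖R2 = (26.2 × 150)/176.2 = 22.3 kΩ.

V_th = 9.79 V, R_th = 22.3 kΩ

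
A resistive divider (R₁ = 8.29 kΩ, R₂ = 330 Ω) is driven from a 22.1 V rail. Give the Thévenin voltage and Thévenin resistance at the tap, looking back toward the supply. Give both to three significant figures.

V_th = 0.846 V, R_th = 317 Ω

V_th is the open-circuit tap voltage: 22.1 × 330/(8290 + 330) = 0.846 V.
With the supply zeroed, R₁ and R₂ appear in parallel from the tap: R_th = R₁‖R₂ = (8290 × 330)/8620 = 317 Ω.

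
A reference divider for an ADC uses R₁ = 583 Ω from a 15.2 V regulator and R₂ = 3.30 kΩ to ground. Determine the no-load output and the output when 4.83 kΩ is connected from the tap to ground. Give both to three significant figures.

Unloaded: 12.9 V; loaded: 11.7 V

Open-circuit: V = 15.2 × 3300/(583 + 3300) = 12.9 V.
With the load, R₂ becomes R₂‖R_L = 1961 Ω, so V = 15.2 × 1961/2544 = 11.7 V.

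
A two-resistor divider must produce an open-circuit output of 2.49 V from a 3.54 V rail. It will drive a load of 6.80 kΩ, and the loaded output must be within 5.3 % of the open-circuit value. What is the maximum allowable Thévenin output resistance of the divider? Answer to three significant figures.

R_th ≤ 381 Ω

Loading drop = R_th/(R_th + R_L) ≤ 0.0530, so R_th ≤ R_L · ε/(1−ε) = 6.80 kΩ × 0.0530/0.9470 = 381 Ω.
(Any R1, R2 with R2/(R1+R2) = 0.703 and R1‖R2 ≤ 381 Ω will meet the spec.)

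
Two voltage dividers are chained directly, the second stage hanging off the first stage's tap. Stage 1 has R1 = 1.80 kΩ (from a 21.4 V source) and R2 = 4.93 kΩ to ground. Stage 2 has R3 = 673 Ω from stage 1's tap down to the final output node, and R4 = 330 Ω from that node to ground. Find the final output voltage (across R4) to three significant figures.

V_out ≈ 2.23 V

Stage 2 presents R3+R4 = 1003 Ω as a load on stage 1's tap.
Stage 1's lower leg becomes R2‖(R3+R4) = 833.4 Ω, so V_mid = 21.4 × 833.4/2633 = 6.773 V.
Stage 2 is itself unloaded: V_out = V_mid × R4/(R3+R4) = 6.773 × 330/1003 = 2.23 V.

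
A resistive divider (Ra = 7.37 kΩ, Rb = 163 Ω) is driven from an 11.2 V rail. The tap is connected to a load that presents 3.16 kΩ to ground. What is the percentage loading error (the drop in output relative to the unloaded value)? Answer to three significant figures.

The divider's output (Thévenin) resistance is Ra‖Rb = 159.5 Ω.
Fractional drop under load = R_th/(R_th + R_L) = 159.5 / (159.5 + 3160) = 0.04804.
So the output falls by 4.80 %.

4.80 %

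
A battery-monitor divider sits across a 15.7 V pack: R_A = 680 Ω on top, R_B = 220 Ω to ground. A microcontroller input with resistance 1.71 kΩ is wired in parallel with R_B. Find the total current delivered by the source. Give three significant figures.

I ≈ 17.9 mA

R_B‖R_L = 194.9 Ω, so the source sees R_A + R_B‖R_L = 874.9 Ω.
I = 15.7 V / 874.9 Ω = 17.9 mA.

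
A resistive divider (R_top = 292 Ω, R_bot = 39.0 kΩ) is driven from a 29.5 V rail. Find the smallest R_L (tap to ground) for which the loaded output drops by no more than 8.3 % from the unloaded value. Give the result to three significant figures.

R_L(min) ≈ 3.20 kΩ

Output resistance R_th = R_top‖R_bot = (292 × 39000)/39290 = 289.8 Ω.
The fractional drop is R_th/(R_th + R_L); requiring this ≤ 0.0830 gives R_L ≥ R_th(1/0.0830 − 1) = 289.8 × 11.05 = 3.20 kΩ.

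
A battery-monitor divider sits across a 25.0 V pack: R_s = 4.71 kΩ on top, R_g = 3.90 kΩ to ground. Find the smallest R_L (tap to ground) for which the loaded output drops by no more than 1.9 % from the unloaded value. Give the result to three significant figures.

R_L(min) ≈ 110 kΩ

Output resistance R_th = R_s‖R_g = (4.71 × 3.90)/8.610 = 2.133 kΩ.
The fractional drop is R_th/(R_th + R_L); requiring this ≤ 0.0190 gives R_L ≥ R_th(1/0.0190 − 1) = 2.133 × 51.63 = 110 kΩ.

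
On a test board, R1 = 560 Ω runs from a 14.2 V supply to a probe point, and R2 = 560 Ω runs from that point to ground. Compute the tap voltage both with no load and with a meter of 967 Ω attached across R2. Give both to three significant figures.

Open-circuit: V = 14.2 × 560/(560 + 560) = 7.10 V.
With the load, R2 becomes R2‖R_L = 354.6 Ω, so V = 14.2 × 354.6/914.6 = 5.51 V.

Unloaded: 7.10 V; loaded: 5.51 V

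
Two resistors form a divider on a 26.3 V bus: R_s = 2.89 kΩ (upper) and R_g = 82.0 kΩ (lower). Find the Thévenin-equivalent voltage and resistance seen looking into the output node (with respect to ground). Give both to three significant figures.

V_th is the open-circuit tap voltage: 26.3 × 82.0/(2.89 + 82.0) = 25.4 V.
With the supply zeroed, R_s and R_g appear in parallel from the tap: R_th = R_s‖R_g = (2.89 × 82.0)/84.89 = 2.79 kΩ.

V_th = 25.4 V, R_th = 2.79 kΩ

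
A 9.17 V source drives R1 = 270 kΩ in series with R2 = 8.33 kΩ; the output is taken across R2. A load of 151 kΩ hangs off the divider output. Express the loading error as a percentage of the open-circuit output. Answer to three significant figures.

5.08 %

The divider's output (Thévenin) resistance is R1‖R2 = 8.081 kΩ.
Fractional drop under load = R_th/(R_th + R_L) = 8.081 / (8.081 + 151) = 0.05080.
So the output falls by 5.08 %.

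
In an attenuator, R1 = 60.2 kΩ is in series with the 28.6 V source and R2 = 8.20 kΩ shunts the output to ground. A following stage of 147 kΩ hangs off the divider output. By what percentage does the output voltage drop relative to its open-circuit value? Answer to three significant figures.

4.68 %

The divider's output (Thévenin) resistance is R1‖R2 = 7.217 kΩ.
Fractional drop under load = R_th/(R_th + R_L) = 7.217 / (7.217 + 147) = 0.04680.
So the output falls by 4.68 %.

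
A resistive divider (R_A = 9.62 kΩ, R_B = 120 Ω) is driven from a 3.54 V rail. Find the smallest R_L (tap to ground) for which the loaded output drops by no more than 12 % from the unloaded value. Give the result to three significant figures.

R_L(min) ≈ 869 Ω

Output resistance R_th = R_A‖R_B = (9620 × 120)/9740 = 118.5 Ω.
The fractional drop is R_th/(R_th + R_L); requiring this ≤ 0.120 gives R_L ≥ R_th(1/0.120 − 1) = 118.5 × 7.333 = 869 Ω.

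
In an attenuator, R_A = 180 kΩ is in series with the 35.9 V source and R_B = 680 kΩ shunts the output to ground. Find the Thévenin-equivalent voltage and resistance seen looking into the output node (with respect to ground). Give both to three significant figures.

V_th = 28.4 V, R_th = 142 kΩ

V_th is the open-circuit tap voltage: 35.9 × 680/(180 + 680) = 28.4 V.
With the supply zeroed, R_A and R_B appear in parallel from the tap: R_th = R_A‖R_B = (180 × 680)/860.0 = 142 kΩ.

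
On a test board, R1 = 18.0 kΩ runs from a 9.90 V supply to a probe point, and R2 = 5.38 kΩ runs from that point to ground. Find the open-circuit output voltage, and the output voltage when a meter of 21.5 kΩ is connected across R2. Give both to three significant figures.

Open-circuit: V = 9.90 × 5.38/(18.0 + 5.38) = 2.28 V.
With the load, R2 becomes R2‖R_L = 4.303 kΩ, so V = 9.90 × 4.303/22.30 = 1.91 V.

Unloaded: 2.28 V; loaded: 1.91 V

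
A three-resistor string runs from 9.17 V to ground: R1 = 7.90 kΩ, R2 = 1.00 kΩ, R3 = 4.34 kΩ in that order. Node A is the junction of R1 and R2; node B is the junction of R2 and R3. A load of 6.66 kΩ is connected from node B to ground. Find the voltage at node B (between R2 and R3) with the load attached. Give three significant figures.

At node B, R3 is in parallel with the load: R3‖R_L = 2.628 kΩ.
Below node A the resistance is R2 + (R3‖R_L) = 3.628 kΩ, so V_A = 9.17 × 3.628/11.53 = 2.886 V.
Then V_B = V_A × (R3‖R_L)/(R2 + R3‖R_L) = 2.886 × 2.628/3.628 = 2.09 V.

V ≈ 2.09 V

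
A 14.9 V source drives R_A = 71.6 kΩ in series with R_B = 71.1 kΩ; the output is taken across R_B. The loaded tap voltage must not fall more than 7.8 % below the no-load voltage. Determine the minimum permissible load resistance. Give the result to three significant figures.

R_L(min) ≈ 422 kΩ

Output resistance R_th = R_A‖R_B = (71.6 × 71.1)/142.7 = 35.67 kΩ.
The fractional drop is R_th/(R_th + R_L); requiring this ≤ 0.0780 gives R_L ≥ R_th(1/0.0780 − 1) = 35.67 × 11.82 = 422 kΩ.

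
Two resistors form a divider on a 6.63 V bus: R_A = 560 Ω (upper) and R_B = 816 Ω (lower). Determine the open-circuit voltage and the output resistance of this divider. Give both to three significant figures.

V_th is the open-circuit tap voltage: 6.63 × 816/(560 + 816) = 3.93 V.
With the supply zeroed, R_A and R_B appear in parallel from the tap: R_th = R_A‖R_B = (560 × 816)/1376 = 332 Ω.

V_th = 3.93 V, R_th = 332 Ω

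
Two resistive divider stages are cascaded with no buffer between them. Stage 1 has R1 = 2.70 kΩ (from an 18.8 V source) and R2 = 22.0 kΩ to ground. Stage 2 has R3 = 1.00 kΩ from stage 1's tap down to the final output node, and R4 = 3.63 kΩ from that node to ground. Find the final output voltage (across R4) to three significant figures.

Stage 2 presents R3+R4 = 4.630 kΩ as a load on stage 1's tap.
Stage 1's lower leg becomes R2‖(R3+R4) = 3.825 kΩ, so V_mid = 18.8 × 3.825/6.525 = 11.02 V.
Stage 2 is itself unloaded: V_out = V_mid × R4/(R3+R4) = 11.02 × 3.63/4.630 = 8.64 V.

V_out ≈ 8.64 V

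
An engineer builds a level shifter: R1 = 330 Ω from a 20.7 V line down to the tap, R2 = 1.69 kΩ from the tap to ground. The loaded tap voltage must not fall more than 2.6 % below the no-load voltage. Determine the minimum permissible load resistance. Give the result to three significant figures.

R_L(min) ≈ 10.3 kΩ

Output resistance R_th = R1‖R2 = (330 × 1690)/2020 = 276.1 Ω.
The fractional drop is R_th/(R_th + R_L); requiring this ≤ 0.0260 gives R_L ≥ R_th(1/0.0260 − 1) = 276.1 × 37.46 = 10.3 kΩ.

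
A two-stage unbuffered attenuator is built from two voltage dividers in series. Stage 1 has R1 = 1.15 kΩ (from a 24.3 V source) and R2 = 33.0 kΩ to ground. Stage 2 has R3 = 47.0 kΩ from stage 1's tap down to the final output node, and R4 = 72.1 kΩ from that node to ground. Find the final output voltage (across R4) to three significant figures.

V_out ≈ 14.1 V

Stage 2 presents R3+R4 = 119.1 kΩ as a load on stage 1's tap.
Stage 1's lower leg becomes R2‖(R3+R4) = 25.84 kΩ, so V_mid = 24.3 × 25.84/26.99 = 23.26 V.
Stage 2 is itself unloaded: V_out = V_mid × R4/(R3+R4) = 23.26 × 72.1/119.1 = 14.1 V.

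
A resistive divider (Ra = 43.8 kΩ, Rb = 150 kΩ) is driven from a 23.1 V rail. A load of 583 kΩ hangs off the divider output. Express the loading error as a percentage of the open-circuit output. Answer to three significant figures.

The divider's output (Thévenin) resistance is Ra‖Rb = 33.90 kΩ.
Fractional drop under load = R_th/(R_th + R_L) = 33.90 / (33.90 + 583) = 0.05495.
So the output falls by 5.50 %.

5.50 %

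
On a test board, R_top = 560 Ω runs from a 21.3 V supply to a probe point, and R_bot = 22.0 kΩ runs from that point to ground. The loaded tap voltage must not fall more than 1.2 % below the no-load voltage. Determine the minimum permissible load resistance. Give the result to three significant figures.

Output resistance R_th = R_top‖R_bot = (560 × 22000)/22560 = 546.1 Ω.
The fractional drop is R_th/(R_th + R_L); requiring this ≤ 0.0120 gives R_L ≥ R_th(1/0.0120 − 1) = 546.1 × 82.33 = 45.0 kΩ.

R_L(min) ≈ 45.0 kΩ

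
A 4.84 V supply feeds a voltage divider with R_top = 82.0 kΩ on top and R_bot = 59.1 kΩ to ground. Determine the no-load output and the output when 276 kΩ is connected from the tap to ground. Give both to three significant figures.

Unloaded: 2.03 V; loaded: 1.80 V

Open-circuit: V = 4.84 × 59.1/(82.0 + 59.1) = 2.03 V.
With the load, R_bot becomes R_bot‖R_L = 48.68 kΩ, so V = 4.84 × 48.68/130.7 = 1.80 V.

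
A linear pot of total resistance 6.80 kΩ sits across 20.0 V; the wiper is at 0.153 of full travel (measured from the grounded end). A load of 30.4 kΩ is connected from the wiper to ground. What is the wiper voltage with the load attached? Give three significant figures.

The wiper splits the pot into (1−α)R = 5.760 kΩ above and αR = 1.040 kΩ below.
Lower section ‖ load = 1.006 kΩ.
V_wiper = 20.0 × 1.006/(5.760 + 1.006) = 2.97 V.

V ≈ 2.97 V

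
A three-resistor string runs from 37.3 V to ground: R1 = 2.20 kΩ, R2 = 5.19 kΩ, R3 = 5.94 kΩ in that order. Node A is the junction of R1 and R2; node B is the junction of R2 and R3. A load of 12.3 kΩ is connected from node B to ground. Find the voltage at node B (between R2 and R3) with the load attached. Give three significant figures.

V ≈ 13.1 V

At node B, R3 is in parallel with the load: R3‖R_L = 4.006 kΩ.
Below node A the resistance is R2 + (R3‖R_L) = 9.196 kΩ, so V_A = 37.3 × 9.196/11.40 = 30.10 V.
Then V_B = V_A × (R3‖R_L)/(R2 + R3‖R_L) = 30.10 × 4.006/9.196 = 13.1 V.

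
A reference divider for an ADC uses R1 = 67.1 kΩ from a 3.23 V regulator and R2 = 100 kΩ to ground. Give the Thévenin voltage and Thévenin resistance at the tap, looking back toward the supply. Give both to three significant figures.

V_th = 1.93 V, R_th = 40.2 kΩ

V_th is the open-circuit tap voltage: 3.23 × 100/(67.1 + 100) = 1.93 V.
With the supply zeroed, R1 and R2 appear in parallel from the tap: R_th = R1‖R2 = (67.1 × 100)/167.1 = 40.2 kΩ.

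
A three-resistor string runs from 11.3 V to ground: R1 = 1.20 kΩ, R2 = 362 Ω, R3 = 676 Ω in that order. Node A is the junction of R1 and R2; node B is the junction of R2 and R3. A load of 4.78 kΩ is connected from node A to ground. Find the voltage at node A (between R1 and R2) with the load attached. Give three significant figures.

V ≈ 4.69 V

Below node A the series string R2+R3 = 1038 Ω sits in parallel with the 4780 Ω load: 852.8 Ω.
V_A = 11.3 × 852.8/(1200 + 852.8) = 4.69 V.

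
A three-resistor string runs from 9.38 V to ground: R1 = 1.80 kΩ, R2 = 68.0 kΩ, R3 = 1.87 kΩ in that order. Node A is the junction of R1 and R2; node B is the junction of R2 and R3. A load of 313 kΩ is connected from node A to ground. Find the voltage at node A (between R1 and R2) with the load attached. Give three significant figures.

V ≈ 9.09 V

Below node A the series string R2+R3 = 69.87 kΩ sits in parallel with the 313 kΩ load: 57.12 kΩ.
V_A = 9.38 × 57.12/(1.80 + 57.12) = 9.09 V.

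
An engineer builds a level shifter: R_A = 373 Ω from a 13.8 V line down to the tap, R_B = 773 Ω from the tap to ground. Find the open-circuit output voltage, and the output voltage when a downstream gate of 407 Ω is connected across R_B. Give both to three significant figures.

Open-circuit: V = 13.8 × 773/(373 + 773) = 9.31 V.
With the load, R_B becomes R_B‖R_L = 266.6 Ω, so V = 13.8 × 266.6/639.6 = 5.75 V.

Unloaded: 9.31 V; loaded: 5.75 V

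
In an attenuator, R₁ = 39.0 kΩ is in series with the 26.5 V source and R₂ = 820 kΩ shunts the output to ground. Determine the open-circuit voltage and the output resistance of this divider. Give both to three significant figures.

V_th = 25.3 V, R_th = 37.2 kΩ

V_th is the open-circuit tap voltage: 26.5 × 820/(39.0 + 820) = 25.3 V.
With the supply zeroed, R₁ and R₂ appear in parallel from the tap: R_th = R₁‖R₂ = (39.0 × 820)/859.0 = 37.2 kΩ.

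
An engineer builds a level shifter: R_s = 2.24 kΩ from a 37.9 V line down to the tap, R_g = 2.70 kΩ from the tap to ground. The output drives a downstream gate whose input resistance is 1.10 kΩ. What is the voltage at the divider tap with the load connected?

The load sits in parallel with R_g: R_g‖R_L = (2.70 × 1.10) / (2.70 + 1.10) = 0.7816 kΩ.
V_out = 37.9 × 0.7816 / (2.24 + 0.7816) = 37.9 × 0.7816/3.022 = 9.80 V.

V_out ≈ 9.80 V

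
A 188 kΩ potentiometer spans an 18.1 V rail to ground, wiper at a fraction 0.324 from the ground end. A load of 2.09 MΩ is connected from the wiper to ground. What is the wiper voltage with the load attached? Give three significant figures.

The wiper splits the pot into (1−α)R = 127.1 kΩ above and αR = 60.91 kΩ below.
Lower section ‖ load = 59.19 kΩ.
V_wiper = 18.1 × 59.19/(127.1 + 59.19) = 5.75 V.

V ≈ 5.75 V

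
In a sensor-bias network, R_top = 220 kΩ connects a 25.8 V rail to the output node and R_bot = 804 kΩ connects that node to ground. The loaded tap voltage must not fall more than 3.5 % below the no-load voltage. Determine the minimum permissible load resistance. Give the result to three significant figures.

R_L(min) ≈ 4.76 MΩ

Output resistance R_th = R_top‖R_bot = (220 × 804)/1024 = 172.7 kΩ.
The fractional drop is R_th/(R_th + R_L); requiring this ≤ 0.0350 gives R_L ≥ R_th(1/0.0350 − 1) = 172.7 × 27.57 = 4.76 MΩ.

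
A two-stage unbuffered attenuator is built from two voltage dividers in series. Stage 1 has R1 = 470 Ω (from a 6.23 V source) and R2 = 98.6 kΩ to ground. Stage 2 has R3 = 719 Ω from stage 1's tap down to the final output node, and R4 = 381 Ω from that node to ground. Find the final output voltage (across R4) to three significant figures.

V_out ≈ 1.51 V

Stage 2 presents R3+R4 = 1100 Ω as a load on stage 1's tap.
Stage 1's lower leg becomes R2‖(R3+R4) = 1088 Ω, so V_mid = 6.23 × 1088/1558 = 4.350 V.
Stage 2 is itself unloaded: V_out = V_mid × R4/(R3+R4) = 4.350 × 381/1100 = 1.51 V.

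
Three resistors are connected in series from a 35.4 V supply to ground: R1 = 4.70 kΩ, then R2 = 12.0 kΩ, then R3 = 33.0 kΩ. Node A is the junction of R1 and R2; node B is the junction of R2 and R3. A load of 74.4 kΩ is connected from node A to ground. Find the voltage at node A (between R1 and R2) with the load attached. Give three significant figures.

Below node A the series string R2+R3 = 45.00 kΩ sits in parallel with the 74.4 kΩ load: 28.04 kΩ.
V_A = 35.4 × 28.04/(4.70 + 28.04) = 30.3 V.

V ≈ 30.3 V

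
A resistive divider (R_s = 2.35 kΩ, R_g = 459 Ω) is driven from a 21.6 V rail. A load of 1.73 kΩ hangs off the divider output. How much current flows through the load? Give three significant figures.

I_L ≈ 1.67 mA

R_g‖R_L = 362.8 Ω; V_out = 21.6 × 362.8/2713 = 2.888 V.
I_L = V_out / R_L = 2.888 / 1.73 kΩ = 1.67 mA.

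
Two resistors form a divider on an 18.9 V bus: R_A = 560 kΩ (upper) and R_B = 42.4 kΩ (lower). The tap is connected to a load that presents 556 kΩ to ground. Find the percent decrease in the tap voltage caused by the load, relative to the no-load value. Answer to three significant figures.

The divider's output (Thévenin) resistance is R_A‖R_B = 39.42 kΩ.
Fractional drop under load = R_th/(R_th + R_L) = 39.42 / (39.42 + 556) = 0.06620.
So the output falls by 6.62 %.

6.62 %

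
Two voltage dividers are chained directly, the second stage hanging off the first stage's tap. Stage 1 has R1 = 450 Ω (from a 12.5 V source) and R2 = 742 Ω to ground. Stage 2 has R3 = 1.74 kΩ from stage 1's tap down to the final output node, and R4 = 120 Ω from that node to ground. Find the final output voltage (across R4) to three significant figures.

V_out ≈ 0.436 V

Stage 2 presents R3+R4 = 1860 Ω as a load on stage 1's tap.
Stage 1's lower leg becomes R2‖(R3+R4) = 530.4 Ω, so V_mid = 12.5 × 530.4/980.4 = 6.763 V.
Stage 2 is itself unloaded: V_out = V_mid × R4/(R3+R4) = 6.763 × 120/1860 = 0.436 V.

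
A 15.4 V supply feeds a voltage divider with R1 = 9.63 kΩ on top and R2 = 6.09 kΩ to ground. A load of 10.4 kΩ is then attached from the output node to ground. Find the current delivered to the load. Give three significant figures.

I_L ≈ 0.422 mA

R2‖R_L = 3.841 kΩ; V_out = 15.4 × 3.841/13.47 = 4.391 V.
I_L = V_out / R_L = 4.391 / 10.4 kΩ = 0.422 mA.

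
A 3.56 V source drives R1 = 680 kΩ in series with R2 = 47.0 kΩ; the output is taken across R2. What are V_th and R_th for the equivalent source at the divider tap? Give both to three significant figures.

V_th = 0.230 V, R_th = 44.0 kΩ

V_th is the open-circuit tap voltage: 3.56 × 47.0/(680 + 47.0) = 0.230 V.
With the supply zeroed, R1 and R2 appear in parallel from the tap: R_th = R1‖R2 = (680 × 47.0)/727.0 = 44.0 kΩ.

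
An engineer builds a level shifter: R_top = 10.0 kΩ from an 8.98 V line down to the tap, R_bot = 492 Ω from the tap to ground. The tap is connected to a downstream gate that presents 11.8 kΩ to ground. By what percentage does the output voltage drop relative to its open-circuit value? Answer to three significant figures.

3.82 %

The divider's output (Thévenin) resistance is R_top‖R_bot = 468.9 Ω.
Fractional drop under load = R_th/(R_th + R_L) = 468.9 / (468.9 + 11800) = 0.03822.
So the output falls by 3.82 %.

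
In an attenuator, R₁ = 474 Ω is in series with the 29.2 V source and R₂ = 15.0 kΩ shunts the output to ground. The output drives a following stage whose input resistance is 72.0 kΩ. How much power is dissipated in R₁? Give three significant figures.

Total resistance from the source is R₁ + (R₂‖R_L) = 12890 Ω, so I = 29.2/12890 Ω = 2.266 mA.
P = I²·R₁ = (2.266 mA)² × 474 Ω = 2.43 mW.

P ≈ 2.43 mW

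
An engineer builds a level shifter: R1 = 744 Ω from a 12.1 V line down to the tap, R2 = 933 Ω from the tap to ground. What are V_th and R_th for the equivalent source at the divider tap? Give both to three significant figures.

V_th is the open-circuit tap voltage: 12.1 × 933/(744 + 933) = 6.73 V.
With the supply zeroed, R1 and R2 appear in parallel from the tap: R_th = R1‖R2 = (744 × 933)/1677 = 414 Ω.

V_th = 6.73 V, R_th = 414 Ω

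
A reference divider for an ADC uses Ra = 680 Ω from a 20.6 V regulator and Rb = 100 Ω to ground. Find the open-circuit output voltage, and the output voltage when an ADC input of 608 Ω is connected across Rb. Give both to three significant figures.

Unloaded: 2.64 V; loaded: 2.31 V

Open-circuit: V = 20.6 × 100/(680 + 100) = 2.64 V.
With the load, Rb becomes Rb‖R_L = 85.88 Ω, so V = 20.6 × 85.88/765.9 = 2.31 V.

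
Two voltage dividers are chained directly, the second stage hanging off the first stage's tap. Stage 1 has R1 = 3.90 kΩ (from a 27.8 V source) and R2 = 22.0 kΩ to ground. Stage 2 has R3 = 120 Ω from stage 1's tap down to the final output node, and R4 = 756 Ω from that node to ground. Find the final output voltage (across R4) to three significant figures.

V_out ≈ 4.26 V

Stage 2 presents R3+R4 = 876.0 Ω as a load on stage 1's tap.
Stage 1's lower leg becomes R2‖(R3+R4) = 842.5 Ω, so V_mid = 27.8 × 842.5/4742 = 4.938 V.
Stage 2 is itself unloaded: V_out = V_mid × R4/(R3+R4) = 4.938 × 756/876.0 = 4.26 V.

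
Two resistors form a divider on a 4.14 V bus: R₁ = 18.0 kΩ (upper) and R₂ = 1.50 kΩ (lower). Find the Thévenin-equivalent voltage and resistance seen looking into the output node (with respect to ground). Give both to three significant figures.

V_th = 0.318 V, R_th = 1.38 kΩ

V_th is the open-circuit tap voltage: 4.14 × 1.50/(18.0 + 1.50) = 0.318 V.
With the supply zeroed, R₁ and R₂ appear in parallel from the tap: R_th = R₁‖R₂ = (18.0 × 1.50)/19.50 = 1.38 kΩ.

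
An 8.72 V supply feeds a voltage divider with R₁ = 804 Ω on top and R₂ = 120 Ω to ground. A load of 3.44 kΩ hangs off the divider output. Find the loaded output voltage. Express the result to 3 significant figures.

V_out ≈ 1.10 V

The load sits in parallel with R₂: R₂‖R_L = (120 × 3440) / (120 + 3440) = 116.0 Ω.
V_out = 8.72 × 116.0 / (804 + 116.0) = 8.72 × 116.0/920.0 = 1.10 V.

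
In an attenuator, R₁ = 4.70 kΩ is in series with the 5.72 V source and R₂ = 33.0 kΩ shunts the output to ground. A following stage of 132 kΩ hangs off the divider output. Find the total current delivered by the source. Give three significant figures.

I ≈ 0.184 mA

R₂‖R_L = 26.40 kΩ, so the source sees R₁ + R₂‖R_L = 31.10 kΩ.
I = 5.72 V / 31.10 kΩ = 0.184 mA.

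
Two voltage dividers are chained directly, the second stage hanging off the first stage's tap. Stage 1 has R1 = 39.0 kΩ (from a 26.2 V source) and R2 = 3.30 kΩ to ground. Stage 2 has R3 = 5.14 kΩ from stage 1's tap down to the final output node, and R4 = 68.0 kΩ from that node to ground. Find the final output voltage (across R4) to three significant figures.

Stage 2 presents R3+R4 = 73.14 kΩ as a load on stage 1's tap.
Stage 1's lower leg becomes R2‖(R3+R4) = 3.158 kΩ, so V_mid = 26.2 × 3.158/42.16 = 1.962 V.
Stage 2 is itself unloaded: V_out = V_mid × R4/(R3+R4) = 1.962 × 68.0/73.14 = 1.82 V.

V_out ≈ 1.82 V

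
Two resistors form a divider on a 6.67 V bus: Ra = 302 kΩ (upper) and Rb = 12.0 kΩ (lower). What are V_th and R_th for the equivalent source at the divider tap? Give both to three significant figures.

V_th is the open-circuit tap voltage: 6.67 × 12.0/(302 + 12.0) = 0.255 V.
With the supply zeroed, Ra and Rb appear in parallel from the tap: R_th = Ra‖Rb = (302 × 12.0)/314.0 = 11.5 kΩ.

V_th = 0.255 V, R_th = 11.5 kΩ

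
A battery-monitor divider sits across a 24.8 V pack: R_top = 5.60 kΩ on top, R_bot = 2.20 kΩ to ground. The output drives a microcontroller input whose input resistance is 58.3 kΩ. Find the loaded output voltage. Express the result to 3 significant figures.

The load sits in parallel with R_bot: R_bot‖R_L = (2.20 × 58.3) / (2.20 + 58.3) = 2.120 kΩ.
V_out = 24.8 × 2.120 / (5.60 + 2.120) = 24.8 × 2.120/7.720 = 6.81 V.

V_out ≈ 6.81 V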